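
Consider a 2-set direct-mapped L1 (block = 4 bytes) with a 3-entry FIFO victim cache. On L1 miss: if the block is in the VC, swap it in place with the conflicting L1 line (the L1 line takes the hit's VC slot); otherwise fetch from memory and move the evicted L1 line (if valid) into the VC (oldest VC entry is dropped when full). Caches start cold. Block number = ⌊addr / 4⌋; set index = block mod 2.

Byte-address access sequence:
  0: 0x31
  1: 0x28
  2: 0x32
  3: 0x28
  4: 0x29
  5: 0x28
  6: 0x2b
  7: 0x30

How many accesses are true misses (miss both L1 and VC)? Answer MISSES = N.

0: 0x31 (blk 12, set 0) → MISS  vc=[]
1: 0x28 (blk 10, set 0) → MISS  vc=[12]
2: 0x32 (blk 12, set 0) → VC-HIT  vc=[10]
3: 0x28 (blk 10, set 0) → VC-HIT  vc=[12]
4: 0x29 (blk 10, set 0) → L1-HIT  vc=[12]
5: 0x28 (blk 10, set 0) → L1-HIT  vc=[12]
6: 0x2b (blk 10, set 0) → L1-HIT  vc=[12]
7: 0x30 (blk 12, set 0) → VC-HIT  vc=[10]

MISSES = 2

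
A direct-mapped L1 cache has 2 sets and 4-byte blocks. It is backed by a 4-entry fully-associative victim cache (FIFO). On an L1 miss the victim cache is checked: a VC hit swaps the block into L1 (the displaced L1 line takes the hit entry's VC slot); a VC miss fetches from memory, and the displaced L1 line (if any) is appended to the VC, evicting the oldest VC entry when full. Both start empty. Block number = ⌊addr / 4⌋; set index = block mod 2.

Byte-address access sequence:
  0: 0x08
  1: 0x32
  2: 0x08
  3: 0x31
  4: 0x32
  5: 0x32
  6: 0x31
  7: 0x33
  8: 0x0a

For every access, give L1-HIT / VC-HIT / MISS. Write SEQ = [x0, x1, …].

0: 0x8 (blk 2, set 0) → MISS  vc=[]
1: 0x32 (blk 12, set 0) → MISS  vc=[2]
2: 0x8 (blk 2, set 0) → VC-HIT  vc=[12]
3: 0x31 (blk 12, set 0) → VC-HIT  vc=[2]
4: 0x32 (blk 12, set 0) → L1-HIT  vc=[2]
5: 0x32 (blk 12, set 0) → L1-HIT  vc=[2]
6: 0x31 (blk 12, set 0) → L1-HIT  vc=[2]
7: 0x33 (blk 12, set 0) → L1-HIT  vc=[2]
8: 0xa (blk 2, set 0) → VC-HIT  vc=[12]

SEQ = [MISS, MISS, VC-HIT, VC-HIT, L1-HIT, L1-HIT, L1-HIT, L1-HIT, VC-HIT]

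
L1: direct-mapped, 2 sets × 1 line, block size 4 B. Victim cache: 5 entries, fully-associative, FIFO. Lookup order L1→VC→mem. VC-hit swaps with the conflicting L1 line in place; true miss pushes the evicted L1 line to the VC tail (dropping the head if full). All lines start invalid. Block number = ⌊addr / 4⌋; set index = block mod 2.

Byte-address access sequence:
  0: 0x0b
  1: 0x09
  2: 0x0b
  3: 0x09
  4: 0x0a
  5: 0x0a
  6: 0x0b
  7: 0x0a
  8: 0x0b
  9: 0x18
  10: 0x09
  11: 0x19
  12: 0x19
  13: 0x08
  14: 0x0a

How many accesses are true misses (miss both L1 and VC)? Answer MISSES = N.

MISSES = 2

  [0] addr=0xb blk=2 s=0: MISS | VC []
  [1] addr=0x9 blk=2 s=0: L1-HIT | VC []
  [2] addr=0xb blk=2 s=0: L1-HIT | VC []
  [3] addr=0x9 blk=2 s=0: L1-HIT | VC []
  [4] addr=0xa blk=2 s=0: L1-HIT | VC []
  [5] addr=0xa blk=2 s=0: L1-HIT | VC []
  [6] addr=0xb blk=2 s=0: L1-HIT | VC []
  [7] addr=0xa blk=2 s=0: L1-HIT | VC []
  [8] addr=0xb blk=2 s=0: L1-HIT | VC []
  [9] addr=0x18 blk=6 s=0: MISS | VC [2]
  [10] addr=0x9 blk=2 s=0: VC-HIT | VC [6]
  [11] addr=0x19 blk=6 s=0: VC-HIT | VC [2]
  [12] addr=0x19 blk=6 s=0: L1-HIT | VC [2]
  [13] addr=0x8 blk=2 s=0: VC-HIT | VC [6]
  [14] addr=0xa blk=2 s=0: L1-HIT | VC [6]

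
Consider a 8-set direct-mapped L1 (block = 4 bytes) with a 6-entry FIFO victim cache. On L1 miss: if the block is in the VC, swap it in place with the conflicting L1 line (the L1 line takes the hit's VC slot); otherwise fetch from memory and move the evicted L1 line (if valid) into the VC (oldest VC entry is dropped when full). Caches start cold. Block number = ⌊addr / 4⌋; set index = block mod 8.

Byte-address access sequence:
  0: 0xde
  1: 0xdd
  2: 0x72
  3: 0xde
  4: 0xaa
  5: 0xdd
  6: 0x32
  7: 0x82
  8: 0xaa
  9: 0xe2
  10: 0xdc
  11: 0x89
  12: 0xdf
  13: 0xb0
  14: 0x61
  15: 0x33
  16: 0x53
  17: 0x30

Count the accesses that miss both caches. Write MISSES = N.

MISSES = 10

#0 0xde→b55/s7 MISS; vc=[]
#1 0xdd→b55/s7 L1-HIT; vc=[]
#2 0x72→b28/s4 MISS; vc=[]
#3 0xde→b55/s7 L1-HIT; vc=[]
#4 0xaa→b42/s2 MISS; vc=[]
#5 0xdd→b55/s7 L1-HIT; vc=[]
#6 0x32→b12/s4 MISS; vc=[28]
#7 0x82→b32/s0 MISS; vc=[28]
#8 0xaa→b42/s2 L1-HIT; vc=[28]
#9 0xe2→b56/s0 MISS; vc=[28,32]
#10 0xdc→b55/s7 L1-HIT; vc=[28,32]
#11 0x89→b34/s2 MISS; vc=[28,32,42]
#12 0xdf→b55/s7 L1-HIT; vc=[28,32,42]
#13 0xb0→b44/s4 MISS; vc=[28,32,42,12]
#14 0x61→b24/s0 MISS; vc=[28,32,42,12,56]
#15 0x33→b12/s4 VC-HIT; vc=[28,32,42,44,56]
#16 0x53→b20/s4 MISS; vc=[28,32,42,44,56,12]
#17 0x30→b12/s4 VC-HIT; vc=[28,32,42,44,56,20]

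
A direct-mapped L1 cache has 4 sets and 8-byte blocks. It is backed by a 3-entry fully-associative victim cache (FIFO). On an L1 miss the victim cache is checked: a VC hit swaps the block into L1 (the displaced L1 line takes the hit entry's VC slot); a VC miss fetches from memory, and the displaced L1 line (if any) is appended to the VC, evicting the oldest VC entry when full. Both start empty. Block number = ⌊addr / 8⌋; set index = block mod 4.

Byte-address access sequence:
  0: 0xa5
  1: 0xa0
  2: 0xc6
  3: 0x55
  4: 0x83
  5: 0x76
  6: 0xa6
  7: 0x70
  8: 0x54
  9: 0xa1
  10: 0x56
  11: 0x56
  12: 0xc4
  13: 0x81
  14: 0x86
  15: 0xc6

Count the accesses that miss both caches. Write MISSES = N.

MISSES = 5

0: 0xa5 (blk 20, set 0) → MISS  vc=[]
1: 0xa0 (blk 20, set 0) → L1-HIT  vc=[]
2: 0xc6 (blk 24, set 0) → MISS  vc=[20]
3: 0x55 (blk 10, set 2) → MISS  vc=[20]
4: 0x83 (blk 16, set 0) → MISS  vc=[20, 24]
5: 0x76 (blk 14, set 2) → MISS  vc=[20, 24, 10]
6: 0xa6 (blk 20, set 0) → VC-HIT  vc=[16, 24, 10]
7: 0x70 (blk 14, set 2) → L1-HIT  vc=[16, 24, 10]
8: 0x54 (blk 10, set 2) → VC-HIT  vc=[16, 24, 14]
9: 0xa1 (blk 20, set 0) → L1-HIT  vc=[16, 24, 14]
10: 0x56 (blk 10, set 2) → L1-HIT  vc=[16, 24, 14]
11: 0x56 (blk 10, set 2) → L1-HIT  vc=[16, 24, 14]
12: 0xc4 (blk 24, set 0) → VC-HIT  vc=[16, 20, 14]
13: 0x81 (blk 16, set 0) → VC-HIT  vc=[24, 20, 14]
14: 0x86 (blk 16, set 0) → L1-HIT  vc=[24, 20, 14]
15: 0xc6 (blk 24, set 0) → VC-HIT  vc=[16, 20, 14]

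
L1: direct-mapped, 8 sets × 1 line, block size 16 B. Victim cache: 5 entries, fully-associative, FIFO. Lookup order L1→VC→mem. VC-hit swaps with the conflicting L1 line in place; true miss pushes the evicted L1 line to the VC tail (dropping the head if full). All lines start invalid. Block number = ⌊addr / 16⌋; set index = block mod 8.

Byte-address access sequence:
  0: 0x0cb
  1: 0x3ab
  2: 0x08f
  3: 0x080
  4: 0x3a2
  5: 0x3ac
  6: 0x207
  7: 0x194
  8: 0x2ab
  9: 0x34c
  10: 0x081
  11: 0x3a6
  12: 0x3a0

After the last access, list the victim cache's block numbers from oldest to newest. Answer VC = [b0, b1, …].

  [0] addr=0xcb blk=12 s=4: MISS | VC []
  [1] addr=0x3ab blk=58 s=2: MISS | VC []
  [2] addr=0x8f blk=8 s=0: MISS | VC []
  [3] addr=0x80 blk=8 s=0: L1-HIT | VC []
  [4] addr=0x3a2 blk=58 s=2: L1-HIT | VC []
  [5] addr=0x3ac blk=58 s=2: L1-HIT | VC []
  [6] addr=0x207 blk=32 s=0: MISS | VC [8]
  [7] addr=0x194 blk=25 s=1: MISS | VC [8]
  [8] addr=0x2ab blk=42 s=2: MISS | VC [8, 58]
  [9] addr=0x34c blk=52 s=4: MISS | VC [8, 58, 12]
  [10] addr=0x81 blk=8 s=0: VC-HIT | VC [32, 58, 12]
  [11] addr=0x3a6 blk=58 s=2: VC-HIT | VC [32, 42, 12]
  [12] addr=0x3a0 blk=58 s=2: L1-HIT | VC [32, 42, 12]

VC = [32, 42, 12]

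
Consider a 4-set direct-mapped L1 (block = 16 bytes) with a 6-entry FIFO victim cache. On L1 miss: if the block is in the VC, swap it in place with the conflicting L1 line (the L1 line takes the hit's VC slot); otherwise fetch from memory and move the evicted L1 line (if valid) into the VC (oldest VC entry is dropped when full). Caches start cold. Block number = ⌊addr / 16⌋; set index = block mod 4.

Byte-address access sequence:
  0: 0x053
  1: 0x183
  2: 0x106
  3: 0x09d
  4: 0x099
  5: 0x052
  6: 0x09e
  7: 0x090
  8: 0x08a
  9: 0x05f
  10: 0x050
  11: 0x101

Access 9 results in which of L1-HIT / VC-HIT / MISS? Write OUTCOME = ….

0: 0x53 (blk 5, set 1) → MISS  vc=[]
1: 0x183 (blk 24, set 0) → MISS  vc=[]
2: 0x106 (blk 16, set 0) → MISS  vc=[24]
3: 0x9d (blk 9, set 1) → MISS  vc=[24, 5]
4: 0x99 (blk 9, set 1) → L1-HIT  vc=[24, 5]
5: 0x52 (blk 5, set 1) → VC-HIT  vc=[24, 9]
6: 0x9e (blk 9, set 1) → VC-HIT  vc=[24, 5]
7: 0x90 (blk 9, set 1) → L1-HIT  vc=[24, 5]
8: 0x8a (blk 8, set 0) → MISS  vc=[24, 5, 16]
9: 0x5f (blk 5, set 1) → VC-HIT  vc=[24, 9, 16]
10: 0x50 (blk 5, set 1) → L1-HIT  vc=[24, 9, 16]
11: 0x101 (blk 16, set 0) → VC-HIT  vc=[24, 9, 8]

OUTCOME = VC-HIT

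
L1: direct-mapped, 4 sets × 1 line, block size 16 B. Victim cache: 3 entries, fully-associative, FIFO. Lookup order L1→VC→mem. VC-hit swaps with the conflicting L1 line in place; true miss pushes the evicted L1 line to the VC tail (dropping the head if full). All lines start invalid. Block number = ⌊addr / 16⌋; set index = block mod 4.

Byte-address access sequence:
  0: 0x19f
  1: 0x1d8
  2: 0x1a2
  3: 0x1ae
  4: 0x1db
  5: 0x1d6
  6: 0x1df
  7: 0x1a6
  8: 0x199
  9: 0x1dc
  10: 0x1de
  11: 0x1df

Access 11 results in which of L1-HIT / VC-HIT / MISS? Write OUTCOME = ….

OUTCOME = L1-HIT

  [0] addr=0x19f blk=25 s=1: MISS | VC []
  [1] addr=0x1d8 blk=29 s=1: MISS | VC [25]
  [2] addr=0x1a2 blk=26 s=2: MISS | VC [25]
  [3] addr=0x1ae blk=26 s=2: L1-HIT | VC [25]
  [4] addr=0x1db blk=29 s=1: L1-HIT | VC [25]
  [5] addr=0x1d6 blk=29 s=1: L1-HIT | VC [25]
  [6] addr=0x1df blk=29 s=1: L1-HIT | VC [25]
  [7] addr=0x1a6 blk=26 s=2: L1-HIT | VC [25]
  [8] addr=0x199 blk=25 s=1: VC-HIT | VC [29]
  [9] addr=0x1dc blk=29 s=1: VC-HIT | VC [25]
  [10] addr=0x1de blk=29 s=1: L1-HIT | VC [25]
  [11] addr=0x1df blk=29 s=1: L1-HIT | VC [25]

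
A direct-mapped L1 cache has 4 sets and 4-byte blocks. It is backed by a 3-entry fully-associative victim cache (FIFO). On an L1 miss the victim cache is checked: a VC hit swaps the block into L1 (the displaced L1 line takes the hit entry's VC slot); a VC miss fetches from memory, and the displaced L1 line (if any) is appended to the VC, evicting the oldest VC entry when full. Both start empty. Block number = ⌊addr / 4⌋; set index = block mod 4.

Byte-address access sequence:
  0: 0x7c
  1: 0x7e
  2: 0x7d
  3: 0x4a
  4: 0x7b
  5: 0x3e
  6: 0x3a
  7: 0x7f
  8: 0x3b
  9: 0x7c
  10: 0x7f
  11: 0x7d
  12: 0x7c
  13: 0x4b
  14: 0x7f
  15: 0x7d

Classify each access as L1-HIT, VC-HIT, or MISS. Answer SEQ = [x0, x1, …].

SEQ = [MISS, L1-HIT, L1-HIT, MISS, MISS, MISS, MISS, VC-HIT, L1-HIT, L1-HIT, L1-HIT, L1-HIT, L1-HIT, VC-HIT, L1-HIT, L1-HIT]

  [0] addr=0x7c blk=31 s=3: MISS | VC []
  [1] addr=0x7e blk=31 s=3: L1-HIT | VC []
  [2] addr=0x7d blk=31 s=3: L1-HIT | VC []
  [3] addr=0x4a blk=18 s=2: MISS | VC []
  [4] addr=0x7b blk=30 s=2: MISS | VC [18]
  [5] addr=0x3e blk=15 s=3: MISS | VC [18, 31]
  [6] addr=0x3a blk=14 s=2: MISS | VC [18, 31, 30]
  [7] addr=0x7f blk=31 s=3: VC-HIT | VC [18, 15, 30]
  [8] addr=0x3b blk=14 s=2: L1-HIT | VC [18, 15, 30]
  [9] addr=0x7c blk=31 s=3: L1-HIT | VC [18, 15, 30]
  [10] addr=0x7f blk=31 s=3: L1-HIT | VC [18, 15, 30]
  [11] addr=0x7d blk=31 s=3: L1-HIT | VC [18, 15, 30]
  [12] addr=0x7c blk=31 s=3: L1-HIT | VC [18, 15, 30]
  [13] addr=0x4b blk=18 s=2: VC-HIT | VC [14, 15, 30]
  [14] addr=0x7f blk=31 s=3: L1-HIT | VC [14, 15, 30]
  [15] addr=0x7d blk=31 s=3: L1-HIT | VC [14, 15, 30]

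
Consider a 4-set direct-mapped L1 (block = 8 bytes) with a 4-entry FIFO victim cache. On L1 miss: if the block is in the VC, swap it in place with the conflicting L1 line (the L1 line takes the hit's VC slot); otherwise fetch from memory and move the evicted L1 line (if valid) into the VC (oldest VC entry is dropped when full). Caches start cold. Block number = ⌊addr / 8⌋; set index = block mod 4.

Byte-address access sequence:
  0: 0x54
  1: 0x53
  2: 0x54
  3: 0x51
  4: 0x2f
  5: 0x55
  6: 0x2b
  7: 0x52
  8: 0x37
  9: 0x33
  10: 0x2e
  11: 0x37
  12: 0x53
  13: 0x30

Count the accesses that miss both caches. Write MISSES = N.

  [0] addr=0x54 blk=10 s=2: MISS | VC []
  [1] addr=0x53 blk=10 s=2: L1-HIT | VC []
  [2] addr=0x54 blk=10 s=2: L1-HIT | VC []
  [3] addr=0x51 blk=10 s=2: L1-HIT | VC []
  [4] addr=0x2f blk=5 s=1: MISS | VC []
  [5] addr=0x55 blk=10 s=2: L1-HIT | VC []
  [6] addr=0x2b blk=5 s=1: L1-HIT | VC []
  [7] addr=0x52 blk=10 s=2: L1-HIT | VC []
  [8] addr=0x37 blk=6 s=2: MISS | VC [10]
  [9] addr=0x33 blk=6 s=2: L1-HIT | VC [10]
  [10] addr=0x2e blk=5 s=1: L1-HIT | VC [10]
  [11] addr=0x37 blk=6 s=2: L1-HIT | VC [10]
  [12] addr=0x53 blk=10 s=2: VC-HIT | VC [6]
  [13] addr=0x30 blk=6 s=2: VC-HIT | VC [10]

MISSES = 3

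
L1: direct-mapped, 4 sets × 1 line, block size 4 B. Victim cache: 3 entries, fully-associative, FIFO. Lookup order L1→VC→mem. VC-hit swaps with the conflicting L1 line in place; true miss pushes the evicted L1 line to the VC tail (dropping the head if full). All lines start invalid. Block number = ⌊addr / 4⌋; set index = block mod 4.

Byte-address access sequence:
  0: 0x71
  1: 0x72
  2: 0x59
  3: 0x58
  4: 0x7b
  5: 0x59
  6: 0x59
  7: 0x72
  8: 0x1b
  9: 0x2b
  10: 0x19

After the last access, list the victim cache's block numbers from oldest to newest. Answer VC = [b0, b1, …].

VC = [30, 22, 10]

  [0] addr=0x71 blk=28 s=0: MISS | VC []
  [1] addr=0x72 blk=28 s=0: L1-HIT | VC []
  [2] addr=0x59 blk=22 s=2: MISS | VC []
  [3] addr=0x58 blk=22 s=2: L1-HIT | VC []
  [4] addr=0x7b blk=30 s=2: MISS | VC [22]
  [5] addr=0x59 blk=22 s=2: VC-HIT | VC [30]
  [6] addr=0x59 blk=22 s=2: L1-HIT | VC [30]
  [7] addr=0x72 blk=28 s=0: L1-HIT | VC [30]
  [8] addr=0x1b blk=6 s=2: MISS | VC [30, 22]
  [9] addr=0x2b blk=10 s=2: MISS | VC [30, 22, 6]
  [10] addr=0x19 blk=6 s=2: VC-HIT | VC [30, 22, 10]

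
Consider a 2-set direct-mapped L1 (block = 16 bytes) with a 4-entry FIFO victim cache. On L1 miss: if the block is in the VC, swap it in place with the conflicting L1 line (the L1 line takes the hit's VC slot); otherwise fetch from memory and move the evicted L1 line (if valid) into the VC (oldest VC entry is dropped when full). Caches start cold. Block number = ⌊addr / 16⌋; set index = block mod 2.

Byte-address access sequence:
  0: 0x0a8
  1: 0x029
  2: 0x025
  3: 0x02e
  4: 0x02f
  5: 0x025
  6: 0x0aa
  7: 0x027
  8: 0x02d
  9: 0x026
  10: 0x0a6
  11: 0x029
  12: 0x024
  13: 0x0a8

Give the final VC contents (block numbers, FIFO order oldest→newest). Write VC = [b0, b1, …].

VC = [2]

  [0] addr=0xa8 blk=10 s=0: MISS | VC []
  [1] addr=0x29 blk=2 s=0: MISS | VC [10]
  [2] addr=0x25 blk=2 s=0: L1-HIT | VC [10]
  [3] addr=0x2e blk=2 s=0: L1-HIT | VC [10]
  [4] addr=0x2f blk=2 s=0: L1-HIT | VC [10]
  [5] addr=0x25 blk=2 s=0: L1-HIT | VC [10]
  [6] addr=0xaa blk=10 s=0: VC-HIT | VC [2]
  [7] addr=0x27 blk=2 s=0: VC-HIT | VC [10]
  [8] addr=0x2d blk=2 s=0: L1-HIT | VC [10]
  [9] addr=0x26 blk=2 s=0: L1-HIT | VC [10]
  [10] addr=0xa6 blk=10 s=0: VC-HIT | VC [2]
  [11] addr=0x29 blk=2 s=0: VC-HIT | VC [10]
  [12] addr=0x24 blk=2 s=0: L1-HIT | VC [10]
  [13] addr=0xa8 blk=10 s=0: VC-HIT | VC [2]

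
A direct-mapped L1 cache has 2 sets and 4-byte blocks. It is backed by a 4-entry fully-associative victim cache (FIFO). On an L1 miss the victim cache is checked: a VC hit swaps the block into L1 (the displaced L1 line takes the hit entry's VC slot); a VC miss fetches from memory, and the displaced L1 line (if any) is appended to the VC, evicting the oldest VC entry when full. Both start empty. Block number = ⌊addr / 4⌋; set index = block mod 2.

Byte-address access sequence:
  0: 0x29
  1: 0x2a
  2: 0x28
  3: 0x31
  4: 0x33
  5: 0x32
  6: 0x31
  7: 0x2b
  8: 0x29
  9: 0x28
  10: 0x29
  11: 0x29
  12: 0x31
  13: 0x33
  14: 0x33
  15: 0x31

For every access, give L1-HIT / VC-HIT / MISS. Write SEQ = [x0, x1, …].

SEQ = [MISS, L1-HIT, L1-HIT, MISS, L1-HIT, L1-HIT, L1-HIT, VC-HIT, L1-HIT, L1-HIT, L1-HIT, L1-HIT, VC-HIT, L1-HIT, L1-HIT, L1-HIT]

  [0] addr=0x29 blk=10 s=0: MISS | VC []
  [1] addr=0x2a blk=10 s=0: L1-HIT | VC []
  [2] addr=0x28 blk=10 s=0: L1-HIT | VC []
  [3] addr=0x31 blk=12 s=0: MISS | VC [10]
  [4] addr=0x33 blk=12 s=0: L1-HIT | VC [10]
  [5] addr=0x32 blk=12 s=0: L1-HIT | VC [10]
  [6] addr=0x31 blk=12 s=0: L1-HIT | VC [10]
  [7] addr=0x2b blk=10 s=0: VC-HIT | VC [12]
  [8] addr=0x29 blk=10 s=0: L1-HIT | VC [12]
  [9] addr=0x28 blk=10 s=0: L1-HIT | VC [12]
  [10] addr=0x29 blk=10 s=0: L1-HIT | VC [12]
  [11] addr=0x29 blk=10 s=0: L1-HIT | VC [12]
  [12] addr=0x31 blk=12 s=0: VC-HIT | VC [10]
  [13] addr=0x33 blk=12 s=0: L1-HIT | VC [10]
  [14] addr=0x33 blk=12 s=0: L1-HIT | VC [10]
  [15] addr=0x31 blk=12 s=0: L1-HIT | VC [10]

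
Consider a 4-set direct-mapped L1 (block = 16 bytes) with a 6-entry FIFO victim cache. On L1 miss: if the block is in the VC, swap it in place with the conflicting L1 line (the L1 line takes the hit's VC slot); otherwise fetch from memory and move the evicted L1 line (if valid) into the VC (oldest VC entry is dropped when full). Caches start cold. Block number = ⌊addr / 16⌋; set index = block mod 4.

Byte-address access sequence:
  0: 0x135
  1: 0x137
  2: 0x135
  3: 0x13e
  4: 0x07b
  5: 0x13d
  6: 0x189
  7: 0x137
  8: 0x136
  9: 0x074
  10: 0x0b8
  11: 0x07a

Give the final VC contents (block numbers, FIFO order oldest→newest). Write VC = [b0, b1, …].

  [0] addr=0x135 blk=19 s=3: MISS | VC []
  [1] addr=0x137 blk=19 s=3: L1-HIT | VC []
  [2] addr=0x135 blk=19 s=3: L1-HIT | VC []
  [3] addr=0x13e blk=19 s=3: L1-HIT | VC []
  [4] addr=0x7b blk=7 s=3: MISS | VC [19]
  [5] addr=0x13d blk=19 s=3: VC-HIT | VC [7]
  [6] addr=0x189 blk=24 s=0: MISS | VC [7]
  [7] addr=0x137 blk=19 s=3: L1-HIT | VC [7]
  [8] addr=0x136 blk=19 s=3: L1-HIT | VC [7]
  [9] addr=0x74 blk=7 s=3: VC-HIT | VC [19]
  [10] addr=0xb8 blk=11 s=3: MISS | VC [19, 7]
  [11] addr=0x7a blk=7 s=3: VC-HIT | VC [19, 11]

VC = [19, 11]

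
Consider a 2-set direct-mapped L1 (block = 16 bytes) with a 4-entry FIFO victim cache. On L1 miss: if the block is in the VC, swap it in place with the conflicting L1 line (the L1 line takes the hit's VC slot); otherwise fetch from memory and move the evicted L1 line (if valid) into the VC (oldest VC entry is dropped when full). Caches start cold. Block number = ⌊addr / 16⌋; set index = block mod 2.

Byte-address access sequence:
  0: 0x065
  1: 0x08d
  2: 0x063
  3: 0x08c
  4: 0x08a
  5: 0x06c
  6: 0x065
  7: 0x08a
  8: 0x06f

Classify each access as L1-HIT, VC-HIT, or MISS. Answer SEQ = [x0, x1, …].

SEQ = [MISS, MISS, VC-HIT, VC-HIT, L1-HIT, VC-HIT, L1-HIT, VC-HIT, VC-HIT]

#0 0x65→b6/s0 MISS; vc=[]
#1 0x8d→b8/s0 MISS; vc=[6]
#2 0x63→b6/s0 VC-HIT; vc=[8]
#3 0x8c→b8/s0 VC-HIT; vc=[6]
#4 0x8a→b8/s0 L1-HIT; vc=[6]
#5 0x6c→b6/s0 VC-HIT; vc=[8]
#6 0x65→b6/s0 L1-HIT; vc=[8]
#7 0x8a→b8/s0 VC-HIT; vc=[6]
#8 0x6f→b6/s0 VC-HIT; vc=[8]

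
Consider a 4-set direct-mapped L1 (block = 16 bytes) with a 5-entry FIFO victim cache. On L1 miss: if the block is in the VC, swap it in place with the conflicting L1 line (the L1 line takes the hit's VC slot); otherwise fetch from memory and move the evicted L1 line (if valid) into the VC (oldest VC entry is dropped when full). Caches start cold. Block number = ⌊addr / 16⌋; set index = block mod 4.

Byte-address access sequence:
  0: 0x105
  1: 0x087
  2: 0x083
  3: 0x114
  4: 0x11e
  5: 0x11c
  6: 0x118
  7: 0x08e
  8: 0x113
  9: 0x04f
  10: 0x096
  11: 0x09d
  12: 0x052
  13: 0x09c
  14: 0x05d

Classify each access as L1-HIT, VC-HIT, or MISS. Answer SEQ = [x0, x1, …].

SEQ = [MISS, MISS, L1-HIT, MISS, L1-HIT, L1-HIT, L1-HIT, L1-HIT, L1-HIT, MISS, MISS, L1-HIT, MISS, VC-HIT, VC-HIT]

0: 0x105 (blk 16, set 0) → MISS  vc=[]
1: 0x87 (blk 8, set 0) → MISS  vc=[16]
2: 0x83 (blk 8, set 0) → L1-HIT  vc=[16]
3: 0x114 (blk 17, set 1) → MISS  vc=[16]
4: 0x11e (blk 17, set 1) → L1-HIT  vc=[16]
5: 0x11c (blk 17, set 1) → L1-HIT  vc=[16]
6: 0x118 (blk 17, set 1) → L1-HIT  vc=[16]
7: 0x8e (blk 8, set 0) → L1-HIT  vc=[16]
8: 0x113 (blk 17, set 1) → L1-HIT  vc=[16]
9: 0x4f (blk 4, set 0) → MISS  vc=[16, 8]
10: 0x96 (blk 9, set 1) → MISS  vc=[16, 8, 17]
11: 0x9d (blk 9, set 1) → L1-HIT  vc=[16, 8, 17]
12: 0x52 (blk 5, set 1) → MISS  vc=[16, 8, 17, 9]
13: 0x9c (blk 9, set 1) → VC-HIT  vc=[16, 8, 17, 5]
14: 0x5d (blk 5, set 1) → VC-HIT  vc=[16, 8, 17, 9]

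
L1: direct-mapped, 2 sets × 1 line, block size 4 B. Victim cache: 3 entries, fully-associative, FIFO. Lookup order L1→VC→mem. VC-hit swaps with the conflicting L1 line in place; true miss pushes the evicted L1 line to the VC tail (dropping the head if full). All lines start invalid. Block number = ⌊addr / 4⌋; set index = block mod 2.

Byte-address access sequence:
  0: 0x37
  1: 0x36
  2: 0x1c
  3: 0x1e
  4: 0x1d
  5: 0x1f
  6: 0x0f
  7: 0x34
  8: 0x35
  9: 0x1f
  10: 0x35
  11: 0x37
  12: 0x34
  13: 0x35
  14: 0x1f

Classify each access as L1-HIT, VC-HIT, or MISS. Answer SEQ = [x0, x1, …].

SEQ = [MISS, L1-HIT, MISS, L1-HIT, L1-HIT, L1-HIT, MISS, VC-HIT, L1-HIT, VC-HIT, VC-HIT, L1-HIT, L1-HIT, L1-HIT, VC-HIT]

#0 0x37→b13/s1 MISS; vc=[]
#1 0x36→b13/s1 L1-HIT; vc=[]
#2 0x1c→b7/s1 MISS; vc=[13]
#3 0x1e→b7/s1 L1-HIT; vc=[13]
#4 0x1d→b7/s1 L1-HIT; vc=[13]
#5 0x1f→b7/s1 L1-HIT; vc=[13]
#6 0xf→b3/s1 MISS; vc=[13,7]
#7 0x34→b13/s1 VC-HIT; vc=[3,7]
#8 0x35→b13/s1 L1-HIT; vc=[3,7]
#9 0x1f→b7/s1 VC-HIT; vc=[3,13]
#10 0x35→b13/s1 VC-HIT; vc=[3,7]
#11 0x37→b13/s1 L1-HIT; vc=[3,7]
#12 0x34→b13/s1 L1-HIT; vc=[3,7]
#13 0x35→b13/s1 L1-HIT; vc=[3,7]
#14 0x1f→b7/s1 VC-HIT; vc=[3,13]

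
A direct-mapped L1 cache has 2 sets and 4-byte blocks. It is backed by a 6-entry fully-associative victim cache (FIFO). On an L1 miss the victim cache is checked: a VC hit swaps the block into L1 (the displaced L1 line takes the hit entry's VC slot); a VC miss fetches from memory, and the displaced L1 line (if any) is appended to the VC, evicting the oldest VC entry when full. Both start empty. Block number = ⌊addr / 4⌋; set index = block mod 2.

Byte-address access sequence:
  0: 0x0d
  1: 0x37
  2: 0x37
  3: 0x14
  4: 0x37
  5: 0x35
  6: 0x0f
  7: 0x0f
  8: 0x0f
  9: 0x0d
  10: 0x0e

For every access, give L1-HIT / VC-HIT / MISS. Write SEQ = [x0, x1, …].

0: 0xd (blk 3, set 1) → MISS  vc=[]
1: 0x37 (blk 13, set 1) → MISS  vc=[3]
2: 0x37 (blk 13, set 1) → L1-HIT  vc=[3]
3: 0x14 (blk 5, set 1) → MISS  vc=[3, 13]
4: 0x37 (blk 13, set 1) → VC-HIT  vc=[3, 5]
5: 0x35 (blk 13, set 1) → L1-HIT  vc=[3, 5]
6: 0xf (blk 3, set 1) → VC-HIT  vc=[13, 5]
7: 0xf (blk 3, set 1) → L1-HIT  vc=[13, 5]
8: 0xf (blk 3, set 1) → L1-HIT  vc=[13, 5]
9: 0xd (blk 3, set 1) → L1-HIT  vc=[13, 5]
10: 0xe (blk 3, set 1) → L1-HIT  vc=[13, 5]

SEQ = [MISS, MISS, L1-HIT, MISS, VC-HIT, L1-HIT, VC-HIT, L1-HIT, L1-HIT, L1-HIT, L1-HIT]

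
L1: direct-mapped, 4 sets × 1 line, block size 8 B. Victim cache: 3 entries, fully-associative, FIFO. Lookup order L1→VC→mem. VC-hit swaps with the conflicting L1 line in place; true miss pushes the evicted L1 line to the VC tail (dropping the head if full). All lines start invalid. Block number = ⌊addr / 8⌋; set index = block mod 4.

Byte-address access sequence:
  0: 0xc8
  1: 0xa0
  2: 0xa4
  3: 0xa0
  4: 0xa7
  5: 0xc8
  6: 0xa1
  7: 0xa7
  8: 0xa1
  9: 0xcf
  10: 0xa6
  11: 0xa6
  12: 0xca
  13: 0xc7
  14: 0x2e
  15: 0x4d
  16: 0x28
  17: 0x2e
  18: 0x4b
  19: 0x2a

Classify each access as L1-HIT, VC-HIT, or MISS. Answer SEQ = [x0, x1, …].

#0 0xc8→b25/s1 MISS; vc=[]
#1 0xa0→b20/s0 MISS; vc=[]
#2 0xa4→b20/s0 L1-HIT; vc=[]
#3 0xa0→b20/s0 L1-HIT; vc=[]
#4 0xa7→b20/s0 L1-HIT; vc=[]
#5 0xc8→b25/s1 L1-HIT; vc=[]
#6 0xa1→b20/s0 L1-HIT; vc=[]
#7 0xa7→b20/s0 L1-HIT; vc=[]
#8 0xa1→b20/s0 L1-HIT; vc=[]
#9 0xcf→b25/s1 L1-HIT; vc=[]
#10 0xa6→b20/s0 L1-HIT; vc=[]
#11 0xa6→b20/s0 L1-HIT; vc=[]
#12 0xca→b25/s1 L1-HIT; vc=[]
#13 0xc7→b24/s0 MISS; vc=[20]
#14 0x2e→b5/s1 MISS; vc=[20,25]
#15 0x4d→b9/s1 MISS; vc=[20,25,5]
#16 0x28→b5/s1 VC-HIT; vc=[20,25,9]
#17 0x2e→b5/s1 L1-HIT; vc=[20,25,9]
#18 0x4b→b9/s1 VC-HIT; vc=[20,25,5]
#19 0x2a→b5/s1 VC-HIT; vc=[20,25,9]

SEQ = [MISS, MISS, L1-HIT, L1-HIT, L1-HIT, L1-HIT, L1-HIT, L1-HIT, L1-HIT, L1-HIT, L1-HIT, L1-HIT, L1-HIT, MISS, MISS, MISS, VC-HIT, L1-HIT, VC-HIT, VC-HIT]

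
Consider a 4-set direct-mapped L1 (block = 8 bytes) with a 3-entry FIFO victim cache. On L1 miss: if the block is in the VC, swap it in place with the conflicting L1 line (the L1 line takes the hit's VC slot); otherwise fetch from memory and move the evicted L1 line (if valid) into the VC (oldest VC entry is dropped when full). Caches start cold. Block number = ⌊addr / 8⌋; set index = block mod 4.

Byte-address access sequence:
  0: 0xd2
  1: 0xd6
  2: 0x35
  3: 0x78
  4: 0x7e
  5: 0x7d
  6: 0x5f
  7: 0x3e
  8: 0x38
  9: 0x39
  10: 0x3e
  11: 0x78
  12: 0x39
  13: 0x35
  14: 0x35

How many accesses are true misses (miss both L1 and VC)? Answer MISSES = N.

0: 0xd2 (blk 26, set 2) → MISS  vc=[]
1: 0xd6 (blk 26, set 2) → L1-HIT  vc=[]
2: 0x35 (blk 6, set 2) → MISS  vc=[26]
3: 0x78 (blk 15, set 3) → MISS  vc=[26]
4: 0x7e (blk 15, set 3) → L1-HIT  vc=[26]
5: 0x7d (blk 15, set 3) → L1-HIT  vc=[26]
6: 0x5f (blk 11, set 3) → MISS  vc=[26, 15]
7: 0x3e (blk 7, set 3) → MISS  vc=[26, 15, 11]
8: 0x38 (blk 7, set 3) → L1-HIT  vc=[26, 15, 11]
9: 0x39 (blk 7, set 3) → L1-HIT  vc=[26, 15, 11]
10: 0x3e (blk 7, set 3) → L1-HIT  vc=[26, 15, 11]
11: 0x78 (blk 15, set 3) → VC-HIT  vc=[26, 7, 11]
12: 0x39 (blk 7, set 3) → VC-HIT  vc=[26, 15, 11]
13: 0x35 (blk 6, set 2) → L1-HIT  vc=[26, 15, 11]
14: 0x35 (blk 6, set 2) → L1-HIT  vc=[26, 15, 11]

MISSES = 5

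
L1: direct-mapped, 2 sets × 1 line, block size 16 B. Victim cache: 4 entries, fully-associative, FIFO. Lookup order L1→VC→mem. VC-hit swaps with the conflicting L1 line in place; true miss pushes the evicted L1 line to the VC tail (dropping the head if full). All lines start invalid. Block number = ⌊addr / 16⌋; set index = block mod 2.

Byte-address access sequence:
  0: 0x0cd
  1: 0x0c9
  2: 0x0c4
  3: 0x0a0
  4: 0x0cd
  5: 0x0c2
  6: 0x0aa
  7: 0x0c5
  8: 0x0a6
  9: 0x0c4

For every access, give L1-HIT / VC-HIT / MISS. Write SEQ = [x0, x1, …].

  [0] addr=0xcd blk=12 s=0: MISS | VC []
  [1] addr=0xc9 blk=12 s=0: L1-HIT | VC []
  [2] addr=0xc4 blk=12 s=0: L1-HIT | VC []
  [3] addr=0xa0 blk=10 s=0: MISS | VC [12]
  [4] addr=0xcd blk=12 s=0: VC-HIT | VC [10]
  [5] addr=0xc2 blk=12 s=0: L1-HIT | VC [10]
  [6] addr=0xaa blk=10 s=0: VC-HIT | VC [12]
  [7] addr=0xc5 blk=12 s=0: VC-HIT | VC [10]
  [8] addr=0xa6 blk=10 s=0: VC-HIT | VC [12]
  [9] addr=0xc4 blk=12 s=0: VC-HIT | VC [10]

SEQ = [MISS, L1-HIT, L1-HIT, MISS, VC-HIT, L1-HIT, VC-HIT, VC-HIT, VC-HIT, VC-HIT]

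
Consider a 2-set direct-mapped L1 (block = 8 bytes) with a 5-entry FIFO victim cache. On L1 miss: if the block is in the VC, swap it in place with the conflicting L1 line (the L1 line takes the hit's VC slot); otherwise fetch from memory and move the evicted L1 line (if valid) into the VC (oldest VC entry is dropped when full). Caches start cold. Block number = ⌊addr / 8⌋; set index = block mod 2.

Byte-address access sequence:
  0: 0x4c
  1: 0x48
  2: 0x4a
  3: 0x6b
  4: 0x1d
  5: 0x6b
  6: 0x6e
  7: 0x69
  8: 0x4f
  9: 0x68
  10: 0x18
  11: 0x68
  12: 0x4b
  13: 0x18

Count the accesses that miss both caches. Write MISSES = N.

  [0] addr=0x4c blk=9 s=1: MISS | VC []
  [1] addr=0x48 blk=9 s=1: L1-HIT | VC []
  [2] addr=0x4a blk=9 s=1: L1-HIT | VC []
  [3] addr=0x6b blk=13 s=1: MISS | VC [9]
  [4] addr=0x1d blk=3 s=1: MISS | VC [9, 13]
  [5] addr=0x6b blk=13 s=1: VC-HIT | VC [9, 3]
  [6] addr=0x6e blk=13 s=1: L1-HIT | VC [9, 3]
  [7] addr=0x69 blk=13 s=1: L1-HIT | VC [9, 3]
  [8] addr=0x4f blk=9 s=1: VC-HIT | VC [13, 3]
  [9] addr=0x68 blk=13 s=1: VC-HIT | VC [9, 3]
  [10] addr=0x18 blk=3 s=1: VC-HIT | VC [9, 13]
  [11] addr=0x68 blk=13 s=1: VC-HIT | VC [9, 3]
  [12] addr=0x4b blk=9 s=1: VC-HIT | VC [13, 3]
  [13] addr=0x18 blk=3 s=1: VC-HIT | VC [13, 9]

MISSES = 3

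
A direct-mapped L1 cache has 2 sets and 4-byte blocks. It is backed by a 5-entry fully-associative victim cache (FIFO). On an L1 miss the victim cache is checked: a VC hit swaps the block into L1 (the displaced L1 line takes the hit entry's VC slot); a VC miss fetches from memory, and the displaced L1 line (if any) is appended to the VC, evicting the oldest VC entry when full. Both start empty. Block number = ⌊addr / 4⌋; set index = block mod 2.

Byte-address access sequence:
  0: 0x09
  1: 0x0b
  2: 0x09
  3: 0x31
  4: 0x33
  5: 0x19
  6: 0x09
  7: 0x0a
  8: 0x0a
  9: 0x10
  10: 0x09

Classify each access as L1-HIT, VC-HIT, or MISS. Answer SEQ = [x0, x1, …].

  [0] addr=0x9 blk=2 s=0: MISS | VC []
  [1] addr=0xb blk=2 s=0: L1-HIT | VC []
  [2] addr=0x9 blk=2 s=0: L1-HIT | VC []
  [3] addr=0x31 blk=12 s=0: MISS | VC [2]
  [4] addr=0x33 blk=12 s=0: L1-HIT | VC [2]
  [5] addr=0x19 blk=6 s=0: MISS | VC [2, 12]
  [6] addr=0x9 blk=2 s=0: VC-HIT | VC [6, 12]
  [7] addr=0xa blk=2 s=0: L1-HIT | VC [6, 12]
  [8] addr=0xa blk=2 s=0: L1-HIT | VC [6, 12]
  [9] addr=0x10 blk=4 s=0: MISS | VC [6, 12, 2]
  [10] addr=0x9 blk=2 s=0: VC-HIT | VC [6, 12, 4]

SEQ = [MISS, L1-HIT, L1-HIT, MISS, L1-HIT, MISS, VC-HIT, L1-HIT, L1-HIT, MISS, VC-HIT]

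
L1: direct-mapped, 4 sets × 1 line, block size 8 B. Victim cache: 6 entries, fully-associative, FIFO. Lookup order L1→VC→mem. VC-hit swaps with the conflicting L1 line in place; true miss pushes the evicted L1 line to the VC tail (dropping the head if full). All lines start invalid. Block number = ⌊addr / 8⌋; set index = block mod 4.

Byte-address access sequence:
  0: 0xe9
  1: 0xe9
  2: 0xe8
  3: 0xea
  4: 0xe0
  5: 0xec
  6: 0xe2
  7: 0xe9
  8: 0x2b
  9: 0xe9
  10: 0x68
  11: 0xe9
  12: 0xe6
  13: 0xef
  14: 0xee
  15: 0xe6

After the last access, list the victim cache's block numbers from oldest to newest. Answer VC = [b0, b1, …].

  [0] addr=0xe9 blk=29 s=1: MISS | VC []
  [1] addr=0xe9 blk=29 s=1: L1-HIT | VC []
  [2] addr=0xe8 blk=29 s=1: L1-HIT | VC []
  [3] addr=0xea blk=29 s=1: L1-HIT | VC []
  [4] addr=0xe0 blk=28 s=0: MISS | VC []
  [5] addr=0xec blk=29 s=1: L1-HIT | VC []
  [6] addr=0xe2 blk=28 s=0: L1-HIT | VC []
  [7] addr=0xe9 blk=29 s=1: L1-HIT | VC []
  [8] addr=0x2b blk=5 s=1: MISS | VC [29]
  [9] addr=0xe9 blk=29 s=1: VC-HIT | VC [5]
  [10] addr=0x68 blk=13 s=1: MISS | VC [5, 29]
  [11] addr=0xe9 blk=29 s=1: VC-HIT | VC [5, 13]
  [12] addr=0xe6 blk=28 s=0: L1-HIT | VC [5, 13]
  [13] addr=0xef blk=29 s=1: L1-HIT | VC [5, 13]
  [14] addr=0xee blk=29 s=1: L1-HIT | VC [5, 13]
  [15] addr=0xe6 blk=28 s=0: L1-HIT | VC [5, 13]

VC = [5, 13]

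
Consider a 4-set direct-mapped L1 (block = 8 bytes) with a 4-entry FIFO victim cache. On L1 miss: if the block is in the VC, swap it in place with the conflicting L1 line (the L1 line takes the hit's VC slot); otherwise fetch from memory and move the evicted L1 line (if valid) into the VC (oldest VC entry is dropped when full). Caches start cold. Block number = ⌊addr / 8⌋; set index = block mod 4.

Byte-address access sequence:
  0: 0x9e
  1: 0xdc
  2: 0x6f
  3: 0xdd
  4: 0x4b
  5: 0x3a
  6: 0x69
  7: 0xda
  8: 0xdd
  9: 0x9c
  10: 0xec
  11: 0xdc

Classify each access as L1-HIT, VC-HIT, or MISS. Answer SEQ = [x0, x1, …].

  [0] addr=0x9e blk=19 s=3: MISS | VC []
  [1] addr=0xdc blk=27 s=3: MISS | VC [19]
  [2] addr=0x6f blk=13 s=1: MISS | VC [19]
  [3] addr=0xdd blk=27 s=3: L1-HIT | VC [19]
  [4] addr=0x4b blk=9 s=1: MISS | VC [19, 13]
  [5] addr=0x3a blk=7 s=3: MISS | VC [19, 13, 27]
  [6] addr=0x69 blk=13 s=1: VC-HIT | VC [19, 9, 27]
  [7] addr=0xda blk=27 s=3: VC-HIT | VC [19, 9, 7]
  [8] addr=0xdd blk=27 s=3: L1-HIT | VC [19, 9, 7]
  [9] addr=0x9c blk=19 s=3: VC-HIT | VC [27, 9, 7]
  [10] addr=0xec blk=29 s=1: MISS | VC [27, 9, 7, 13]
  [11] addr=0xdc blk=27 s=3: VC-HIT | VC [19, 9, 7, 13]

SEQ = [MISS, MISS, MISS, L1-HIT, MISS, MISS, VC-HIT, VC-HIT, L1-HIT, VC-HIT, MISS, VC-HIT]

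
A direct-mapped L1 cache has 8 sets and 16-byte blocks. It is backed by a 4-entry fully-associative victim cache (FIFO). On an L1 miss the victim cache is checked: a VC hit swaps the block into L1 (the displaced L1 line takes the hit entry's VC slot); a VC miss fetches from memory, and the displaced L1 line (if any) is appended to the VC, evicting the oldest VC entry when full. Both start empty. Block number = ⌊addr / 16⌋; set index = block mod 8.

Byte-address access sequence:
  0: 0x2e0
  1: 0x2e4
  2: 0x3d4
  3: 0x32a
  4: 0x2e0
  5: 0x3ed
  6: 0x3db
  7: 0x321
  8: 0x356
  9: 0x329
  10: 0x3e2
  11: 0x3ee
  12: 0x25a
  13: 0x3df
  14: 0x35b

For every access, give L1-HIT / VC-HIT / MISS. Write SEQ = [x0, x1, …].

0: 0x2e0 (blk 46, set 6) → MISS  vc=[]
1: 0x2e4 (blk 46, set 6) → L1-HIT  vc=[]
2: 0x3d4 (blk 61, set 5) → MISS  vc=[]
3: 0x32a (blk 50, set 2) → MISS  vc=[]
4: 0x2e0 (blk 46, set 6) → L1-HIT  vc=[]
5: 0x3ed (blk 62, set 6) → MISS  vc=[46]
6: 0x3db (blk 61, set 5) → L1-HIT  vc=[46]
7: 0x321 (blk 50, set 2) → L1-HIT  vc=[46]
8: 0x356 (blk 53, set 5) → MISS  vc=[46, 61]
9: 0x329 (blk 50, set 2) → L1-HIT  vc=[46, 61]
10: 0x3e2 (blk 62, set 6) → L1-HIT  vc=[46, 61]
11: 0x3ee (blk 62, set 6) → L1-HIT  vc=[46, 61]
12: 0x25a (blk 37, set 5) → MISS  vc=[46, 61, 53]
13: 0x3df (blk 61, set 5) → VC-HIT  vc=[46, 37, 53]
14: 0x35b (blk 53, set 5) → VC-HIT  vc=[46, 37, 61]

SEQ = [MISS, L1-HIT, MISS, MISS, L1-HIT, MISS, L1-HIT, L1-HIT, MISS, L1-HIT, L1-HIT, L1-HIT, MISS, VC-HIT, VC-HIT]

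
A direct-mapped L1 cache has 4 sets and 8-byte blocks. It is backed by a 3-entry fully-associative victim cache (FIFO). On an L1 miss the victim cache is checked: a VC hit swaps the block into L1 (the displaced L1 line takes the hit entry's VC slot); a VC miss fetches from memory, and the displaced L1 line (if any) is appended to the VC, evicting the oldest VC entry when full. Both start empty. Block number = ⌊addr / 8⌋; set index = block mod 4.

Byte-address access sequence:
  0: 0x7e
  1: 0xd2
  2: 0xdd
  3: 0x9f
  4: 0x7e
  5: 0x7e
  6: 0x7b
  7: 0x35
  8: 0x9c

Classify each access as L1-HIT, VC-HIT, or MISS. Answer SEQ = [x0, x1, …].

0: 0x7e (blk 15, set 3) → MISS  vc=[]
1: 0xd2 (blk 26, set 2) → MISS  vc=[]
2: 0xdd (blk 27, set 3) → MISS  vc=[15]
3: 0x9f (blk 19, set 3) → MISS  vc=[15, 27]
4: 0x7e (blk 15, set 3) → VC-HIT  vc=[19, 27]
5: 0x7e (blk 15, set 3) → L1-HIT  vc=[19, 27]
6: 0x7b (blk 15, set 3) → L1-HIT  vc=[19, 27]
7: 0x35 (blk 6, set 2) → MISS  vc=[19, 27, 26]
8: 0x9c (blk 19, set 3) → VC-HIT  vc=[15, 27, 26]

SEQ = [MISS, MISS, MISS, MISS, VC-HIT, L1-HIT, L1-HIT, MISS, VC-HIT]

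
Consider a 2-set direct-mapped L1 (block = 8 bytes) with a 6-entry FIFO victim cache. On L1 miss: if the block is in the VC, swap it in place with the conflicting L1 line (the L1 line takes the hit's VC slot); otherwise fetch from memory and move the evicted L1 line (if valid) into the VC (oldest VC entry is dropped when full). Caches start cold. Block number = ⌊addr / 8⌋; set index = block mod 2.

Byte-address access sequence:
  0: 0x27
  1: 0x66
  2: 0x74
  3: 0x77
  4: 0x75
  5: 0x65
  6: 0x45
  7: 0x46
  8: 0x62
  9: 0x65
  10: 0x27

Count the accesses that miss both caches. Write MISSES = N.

MISSES = 4

0: 0x27 (blk 4, set 0) → MISS  vc=[]
1: 0x66 (blk 12, set 0) → MISS  vc=[4]
2: 0x74 (blk 14, set 0) → MISS  vc=[4, 12]
3: 0x77 (blk 14, set 0) → L1-HIT  vc=[4, 12]
4: 0x75 (blk 14, set 0) → L1-HIT  vc=[4, 12]
5: 0x65 (blk 12, set 0) → VC-HIT  vc=[4, 14]
6: 0x45 (blk 8, set 0) → MISS  vc=[4, 14, 12]
7: 0x46 (blk 8, set 0) → L1-HIT  vc=[4, 14, 12]
8: 0x62 (blk 12, set 0) → VC-HIT  vc=[4, 14, 8]
9: 0x65 (blk 12, set 0) → L1-HIT  vc=[4, 14, 8]
10: 0x27 (blk 4, set 0) → VC-HIT  vc=[12, 14, 8]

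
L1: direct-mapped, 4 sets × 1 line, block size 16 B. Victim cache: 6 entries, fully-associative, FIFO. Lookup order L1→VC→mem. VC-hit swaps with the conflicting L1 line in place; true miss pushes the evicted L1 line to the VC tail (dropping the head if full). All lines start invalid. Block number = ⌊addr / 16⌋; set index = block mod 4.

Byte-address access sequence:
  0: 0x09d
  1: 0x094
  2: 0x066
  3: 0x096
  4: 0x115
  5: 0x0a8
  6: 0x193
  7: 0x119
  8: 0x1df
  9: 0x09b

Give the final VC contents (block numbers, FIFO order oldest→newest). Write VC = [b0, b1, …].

0: 0x9d (blk 9, set 1) → MISS  vc=[]
1: 0x94 (blk 9, set 1) → L1-HIT  vc=[]
2: 0x66 (blk 6, set 2) → MISS  vc=[]
3: 0x96 (blk 9, set 1) → L1-HIT  vc=[]
4: 0x115 (blk 17, set 1) → MISS  vc=[9]
5: 0xa8 (blk 10, set 2) → MISS  vc=[9, 6]
6: 0x193 (blk 25, set 1) → MISS  vc=[9, 6, 17]
7: 0x119 (blk 17, set 1) → VC-HIT  vc=[9, 6, 25]
8: 0x1df (blk 29, set 1) → MISS  vc=[9, 6, 25, 17]
9: 0x9b (blk 9, set 1) → VC-HIT  vc=[29, 6, 25, 17]

VC = [29, 6, 25, 17]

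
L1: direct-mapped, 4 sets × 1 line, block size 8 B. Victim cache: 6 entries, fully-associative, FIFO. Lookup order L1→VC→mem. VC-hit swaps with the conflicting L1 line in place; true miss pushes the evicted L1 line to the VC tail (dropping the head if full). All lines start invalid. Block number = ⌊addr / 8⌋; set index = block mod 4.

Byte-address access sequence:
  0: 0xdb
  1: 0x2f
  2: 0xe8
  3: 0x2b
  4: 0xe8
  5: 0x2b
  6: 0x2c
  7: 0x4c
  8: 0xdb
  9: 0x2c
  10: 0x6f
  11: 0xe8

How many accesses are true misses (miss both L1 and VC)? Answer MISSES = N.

MISSES = 5

0: 0xdb (blk 27, set 3) → MISS  vc=[]
1: 0x2f (blk 5, set 1) → MISS  vc=[]
2: 0xe8 (blk 29, set 1) → MISS  vc=[5]
3: 0x2b (blk 5, set 1) → VC-HIT  vc=[29]
4: 0xe8 (blk 29, set 1) → VC-HIT  vc=[5]
5: 0x2b (blk 5, set 1) → VC-HIT  vc=[29]
6: 0x2c (blk 5, set 1) → L1-HIT  vc=[29]
7: 0x4c (blk 9, set 1) → MISS  vc=[29, 5]
8: 0xdb (blk 27, set 3) → L1-HIT  vc=[29, 5]
9: 0x2c (blk 5, set 1) → VC-HIT  vc=[29, 9]
10: 0x6f (blk 13, set 1) → MISS  vc=[29, 9, 5]
11: 0xe8 (blk 29, set 1) → VC-HIT  vc=[13, 9, 5]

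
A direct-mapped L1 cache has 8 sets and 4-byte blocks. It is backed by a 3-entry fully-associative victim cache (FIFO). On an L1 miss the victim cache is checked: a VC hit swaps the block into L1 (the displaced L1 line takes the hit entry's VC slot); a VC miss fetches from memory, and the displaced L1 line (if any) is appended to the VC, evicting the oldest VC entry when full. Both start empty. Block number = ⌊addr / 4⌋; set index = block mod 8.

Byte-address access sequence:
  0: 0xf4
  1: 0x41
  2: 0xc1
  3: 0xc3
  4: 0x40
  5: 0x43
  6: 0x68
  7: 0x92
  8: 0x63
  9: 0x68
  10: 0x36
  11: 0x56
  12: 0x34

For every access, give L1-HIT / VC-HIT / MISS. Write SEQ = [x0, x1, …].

SEQ = [MISS, MISS, MISS, L1-HIT, VC-HIT, L1-HIT, MISS, MISS, MISS, L1-HIT, MISS, MISS, VC-HIT]

0: 0xf4 (blk 61, set 5) → MISS  vc=[]
1: 0x41 (blk 16, set 0) → MISS  vc=[]
2: 0xc1 (blk 48, set 0) → MISS  vc=[16]
3: 0xc3 (blk 48, set 0) → L1-HIT  vc=[16]
4: 0x40 (blk 16, set 0) → VC-HIT  vc=[48]
5: 0x43 (blk 16, set 0) → L1-HIT  vc=[48]
6: 0x68 (blk 26, set 2) → MISS  vc=[48]
7: 0x92 (blk 36, set 4) → MISS  vc=[48]
8: 0x63 (blk 24, set 0) → MISS  vc=[48, 16]
9: 0x68 (blk 26, set 2) → L1-HIT  vc=[48, 16]
10: 0x36 (blk 13, set 5) → MISS  vc=[48, 16, 61]
11: 0x56 (blk 21, set 5) → MISS  vc=[16, 61, 13]
12: 0x34 (blk 13, set 5) → VC-HIT  vc=[16, 61, 21]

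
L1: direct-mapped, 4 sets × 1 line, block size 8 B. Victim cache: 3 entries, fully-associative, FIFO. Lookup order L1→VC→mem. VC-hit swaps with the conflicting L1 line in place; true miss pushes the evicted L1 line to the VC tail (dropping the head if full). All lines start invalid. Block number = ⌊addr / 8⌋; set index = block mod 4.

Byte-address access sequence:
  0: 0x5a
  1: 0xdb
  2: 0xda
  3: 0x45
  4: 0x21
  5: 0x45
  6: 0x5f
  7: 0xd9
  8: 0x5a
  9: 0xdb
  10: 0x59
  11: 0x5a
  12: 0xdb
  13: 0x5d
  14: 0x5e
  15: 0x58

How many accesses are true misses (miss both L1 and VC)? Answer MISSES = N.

MISSES = 4

0: 0x5a (blk 11, set 3) → MISS  vc=[]
1: 0xdb (blk 27, set 3) → MISS  vc=[11]
2: 0xda (blk 27, set 3) → L1-HIT  vc=[11]
3: 0x45 (blk 8, set 0) → MISS  vc=[11]
4: 0x21 (blk 4, set 0) → MISS  vc=[11, 8]
5: 0x45 (blk 8, set 0) → VC-HIT  vc=[11, 4]
6: 0x5f (blk 11, set 3) → VC-HIT  vc=[27, 4]
7: 0xd9 (blk 27, set 3) → VC-HIT  vc=[11, 4]
8: 0x5a (blk 11, set 3) → VC-HIT  vc=[27, 4]
9: 0xdb (blk 27, set 3) → VC-HIT  vc=[11, 4]
10: 0x59 (blk 11, set 3) → VC-HIT  vc=[27, 4]
11: 0x5a (blk 11, set 3) → L1-HIT  vc=[27, 4]
12: 0xdb (blk 27, set 3) → VC-HIT  vc=[11, 4]
13: 0x5d (blk 11, set 3) → VC-HIT  vc=[27, 4]
14: 0x5e (blk 11, set 3) → L1-HIT  vc=[27, 4]
15: 0x58 (blk 11, set 3) → L1-HIT  vc=[27, 4]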